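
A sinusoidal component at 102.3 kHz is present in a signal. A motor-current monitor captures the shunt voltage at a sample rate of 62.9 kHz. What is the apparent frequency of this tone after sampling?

23.5 kHz

102.3 kHz mod fs = 39.4 kHz.
39.4 kHz > fs/2 = 31.45 kHz, folds to fs − 39.4 kHz = 23.5 kHz.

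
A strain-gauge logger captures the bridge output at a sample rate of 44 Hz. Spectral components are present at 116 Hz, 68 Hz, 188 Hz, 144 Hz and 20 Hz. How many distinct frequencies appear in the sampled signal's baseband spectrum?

fs/2 = 22 Hz.
116 Hz mod fs = 28 Hz.
28 Hz > fs/2 = 22 Hz, folds to fs − 28 Hz = 16 Hz.
68 Hz mod fs = 24 Hz.
24 Hz > fs/2 = 22 Hz, folds to fs − 24 Hz = 20 Hz.
188 Hz mod fs = 12 Hz.
12 Hz ≤ fs/2 = 22 Hz, appears at 12 Hz.
144 Hz mod fs = 12 Hz.
12 Hz ≤ fs/2 = 22 Hz, appears at 12 Hz.
20 Hz ≤ fs/2 = 22 Hz, passes unchanged.
Distinct values: {12 Hz, 16 Hz, 20 Hz} → 3.

3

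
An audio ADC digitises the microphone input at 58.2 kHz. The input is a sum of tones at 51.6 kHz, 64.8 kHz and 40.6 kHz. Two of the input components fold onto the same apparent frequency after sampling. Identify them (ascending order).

51.6 kHz, 64.8 kHz

fs/2 = 29.1 kHz.
51.6 kHz > fs/2 = 29.1 kHz, folds to fs − 51.6 kHz = 6.6 kHz.
64.8 kHz mod fs = 6.6 kHz.
6.6 kHz ≤ fs/2 = 29.1 kHz, appears at 6.6 kHz.
40.6 kHz > fs/2 = 29.1 kHz, folds to fs − 40.6 kHz = 17.6 kHz.
51.6 kHz and 64.8 kHz both map to 6.6 kHz.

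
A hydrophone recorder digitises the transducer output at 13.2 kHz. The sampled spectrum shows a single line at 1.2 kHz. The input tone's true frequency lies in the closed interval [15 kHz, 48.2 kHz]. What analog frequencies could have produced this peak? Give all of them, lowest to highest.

Frequencies that alias to 1.2 kHz are k·fs ± 1.2 kHz for integer k ≥ 0.
k=0: 1.2 kHz.
k=1: 12 kHz, 14.4 kHz.
k=2: 25.2 kHz, 27.6 kHz.
k=3: 38.4 kHz, 40.8 kHz.
k=4: 51.6 kHz, 54 kHz.
Within [15 kHz, 48.2 kHz]: 25.2 kHz, 27.6 kHz, 38.4 kHz, 40.8 kHz.

25.2 kHz, 27.6 kHz, 38.4 kHz, 40.8 kHz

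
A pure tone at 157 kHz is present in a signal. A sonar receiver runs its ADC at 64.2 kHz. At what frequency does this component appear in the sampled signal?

28.6 kHz

157 kHz mod fs = 28.6 kHz.
28.6 kHz ≤ fs/2 = 32.1 kHz, appears at 28.6 kHz.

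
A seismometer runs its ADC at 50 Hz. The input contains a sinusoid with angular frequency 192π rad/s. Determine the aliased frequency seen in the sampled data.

4 Hz

ω = 192π rad/s → f = ω/(2π) = 96 Hz.
96 Hz mod fs = 46 Hz.
46 Hz > fs/2 = 25 Hz, folds to fs − 46 Hz = 4 Hz.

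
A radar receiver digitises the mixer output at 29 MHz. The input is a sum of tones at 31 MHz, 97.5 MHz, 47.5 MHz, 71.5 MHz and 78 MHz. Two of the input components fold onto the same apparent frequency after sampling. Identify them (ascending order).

47.5 MHz, 97.5 MHz

fs/2 = 14.5 MHz.
31 MHz mod fs = 2 MHz.
2 MHz ≤ fs/2 = 14.5 MHz, appears at 2 MHz.
97.5 MHz mod fs = 10.5 MHz.
10.5 MHz ≤ fs/2 = 14.5 MHz, appears at 10.5 MHz.
47.5 MHz mod fs = 18.5 MHz.
18.5 MHz > fs/2 = 14.5 MHz, folds to fs − 18.5 MHz = 10.5 MHz.
71.5 MHz mod fs = 13.5 MHz.
13.5 MHz ≤ fs/2 = 14.5 MHz, appears at 13.5 MHz.
78 MHz mod fs = 20 MHz.
20 MHz > fs/2 = 14.5 MHz, folds to fs − 20 MHz = 9 MHz.
47.5 MHz and 97.5 MHz both map to 10.5 MHz.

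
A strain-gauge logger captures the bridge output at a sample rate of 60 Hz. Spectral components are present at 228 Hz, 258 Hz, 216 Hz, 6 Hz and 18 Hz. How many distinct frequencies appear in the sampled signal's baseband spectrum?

fs/2 = 30 Hz.
228 Hz mod fs = 48 Hz.
48 Hz > fs/2 = 30 Hz, folds to fs − 48 Hz = 12 Hz.
258 Hz mod fs = 18 Hz.
18 Hz ≤ fs/2 = 30 Hz, appears at 18 Hz.
216 Hz mod fs = 36 Hz.
36 Hz > fs/2 = 30 Hz, folds to fs − 36 Hz = 24 Hz.
6 Hz ≤ fs/2 = 30 Hz, passes unchanged.
18 Hz ≤ fs/2 = 30 Hz, passes unchanged.
Distinct values: {6 Hz, 12 Hz, 18 Hz, 24 Hz} → 4.

4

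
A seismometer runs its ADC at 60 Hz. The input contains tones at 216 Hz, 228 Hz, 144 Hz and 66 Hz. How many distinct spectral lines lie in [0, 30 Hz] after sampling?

fs/2 = 30 Hz.
216 Hz mod fs = 36 Hz.
36 Hz > fs/2 = 30 Hz, folds to fs − 36 Hz = 24 Hz.
228 Hz mod fs = 48 Hz.
48 Hz > fs/2 = 30 Hz, folds to fs − 48 Hz = 12 Hz.
144 Hz mod fs = 24 Hz.
24 Hz ≤ fs/2 = 30 Hz, appears at 24 Hz.
66 Hz mod fs = 6 Hz.
6 Hz ≤ fs/2 = 30 Hz, appears at 6 Hz.
Distinct values: {6 Hz, 12 Hz, 24 Hz} → 3.

3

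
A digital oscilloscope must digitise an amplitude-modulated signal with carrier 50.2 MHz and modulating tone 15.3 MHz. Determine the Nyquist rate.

AM sidebands sit at fc ± fm = 34.9 MHz and 65.5 MHz.
Highest-frequency component: 65.5 MHz.
Nyquist rate = 2 × 65.5 MHz = 131 MHz.

131 MHz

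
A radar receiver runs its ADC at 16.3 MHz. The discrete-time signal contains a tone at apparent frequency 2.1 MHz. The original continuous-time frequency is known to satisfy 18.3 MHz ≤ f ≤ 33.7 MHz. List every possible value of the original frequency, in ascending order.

Frequencies that alias to 2.1 MHz are k·fs ± 2.1 MHz for integer k ≥ 0.
k=0: 2.1 MHz.
k=1: 14.2 MHz, 18.4 MHz.
k=2: 30.5 MHz, 34.7 MHz.
k=3: 46.8 MHz, 51 MHz.
Within [18.3 MHz, 33.7 MHz]: 18.4 MHz, 30.5 MHz.

18.4 MHz, 30.5 MHz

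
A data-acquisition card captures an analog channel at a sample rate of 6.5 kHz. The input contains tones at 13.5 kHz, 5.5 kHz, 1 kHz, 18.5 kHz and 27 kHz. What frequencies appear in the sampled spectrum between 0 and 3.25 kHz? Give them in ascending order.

0.5 kHz, 1 kHz

fs/2 = 3.25 kHz.
13.5 kHz mod fs = 0.5 kHz.
0.5 kHz ≤ fs/2 = 3.25 kHz, appears at 0.5 kHz.
5.5 kHz > fs/2 = 3.25 kHz, folds to fs − 5.5 kHz = 1 kHz.
1 kHz ≤ fs/2 = 3.25 kHz, passes unchanged.
18.5 kHz mod fs = 5.5 kHz.
5.5 kHz > fs/2 = 3.25 kHz, folds to fs − 5.5 kHz = 1 kHz.
27 kHz mod fs = 1 kHz.
1 kHz ≤ fs/2 = 3.25 kHz, appears at 1 kHz.
Distinct values: {0.5 kHz, 1 kHz}.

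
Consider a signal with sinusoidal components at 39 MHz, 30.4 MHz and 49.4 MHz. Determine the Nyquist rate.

Highest-frequency component: 49.4 MHz.
Nyquist rate = 2 × 49.4 MHz = 98.8 MHz.

98.8 MHz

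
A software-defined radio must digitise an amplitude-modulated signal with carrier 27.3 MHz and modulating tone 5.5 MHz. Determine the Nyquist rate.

65.6 MHz

AM sidebands sit at fc ± fm = 21.8 MHz and 32.8 MHz.
Highest-frequency component: 32.8 MHz.
Nyquist rate = 2 × 32.8 MHz = 65.6 MHz.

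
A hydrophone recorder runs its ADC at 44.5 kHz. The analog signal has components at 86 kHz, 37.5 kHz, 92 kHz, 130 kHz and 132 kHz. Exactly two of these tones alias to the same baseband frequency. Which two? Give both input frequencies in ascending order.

fs/2 = 22.25 kHz.
86 kHz mod fs = 41.5 kHz.
41.5 kHz > fs/2 = 22.25 kHz, folds to fs − 41.5 kHz = 3 kHz.
37.5 kHz > fs/2 = 22.25 kHz, folds to fs − 37.5 kHz = 7 kHz.
92 kHz mod fs = 3 kHz.
3 kHz ≤ fs/2 = 22.25 kHz, appears at 3 kHz.
130 kHz mod fs = 41 kHz.
41 kHz > fs/2 = 22.25 kHz, folds to fs − 41 kHz = 3.5 kHz.
132 kHz mod fs = 43 kHz.
43 kHz > fs/2 = 22.25 kHz, folds to fs − 43 kHz = 1.5 kHz.
86 kHz and 92 kHz both map to 3 kHz.

86 kHz, 92 kHz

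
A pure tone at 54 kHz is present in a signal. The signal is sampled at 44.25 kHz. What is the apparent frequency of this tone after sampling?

9.75 kHz

54 kHz mod fs = 9.75 kHz.
9.75 kHz ≤ fs/2 = 22.125 kHz, appears at 9.75 kHz.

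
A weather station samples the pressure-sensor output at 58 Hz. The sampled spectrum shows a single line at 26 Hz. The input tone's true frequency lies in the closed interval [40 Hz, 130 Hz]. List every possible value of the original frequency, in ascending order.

Frequencies that alias to 26 Hz are k·fs ± 26 Hz for integer k ≥ 0.
k=0: 26 Hz.
k=1: 32 Hz, 84 Hz.
k=2: 90 Hz, 142 Hz.
k=3: 148 Hz, 200 Hz.
Within [40 Hz, 130 Hz]: 84 Hz, 90 Hz.

84 Hz, 90 Hz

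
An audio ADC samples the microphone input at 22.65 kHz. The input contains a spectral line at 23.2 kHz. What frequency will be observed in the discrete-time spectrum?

23.2 kHz mod fs = 0.55 kHz.
0.55 kHz ≤ fs/2 = 11.325 kHz, appears at 0.55 kHz.

0.55 kHz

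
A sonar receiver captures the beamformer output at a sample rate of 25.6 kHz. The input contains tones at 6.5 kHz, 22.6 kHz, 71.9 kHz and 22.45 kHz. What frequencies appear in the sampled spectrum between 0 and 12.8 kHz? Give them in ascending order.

fs/2 = 12.8 kHz.
6.5 kHz ≤ fs/2 = 12.8 kHz, passes unchanged.
22.6 kHz > fs/2 = 12.8 kHz, folds to fs − 22.6 kHz = 3 kHz.
71.9 kHz mod fs = 20.7 kHz.
20.7 kHz > fs/2 = 12.8 kHz, folds to fs − 20.7 kHz = 4.9 kHz.
22.45 kHz > fs/2 = 12.8 kHz, folds to fs − 22.45 kHz = 3.15 kHz.
Distinct values: {3 kHz, 3.15 kHz, 4.9 kHz, 6.5 kHz}.

3 kHz, 3.15 kHz, 4.9 kHz, 6.5 kHz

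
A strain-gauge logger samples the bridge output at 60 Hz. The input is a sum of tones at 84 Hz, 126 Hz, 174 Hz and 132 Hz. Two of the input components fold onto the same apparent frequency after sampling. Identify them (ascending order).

fs/2 = 30 Hz.
84 Hz mod fs = 24 Hz.
24 Hz ≤ fs/2 = 30 Hz, appears at 24 Hz.
126 Hz mod fs = 6 Hz.
6 Hz ≤ fs/2 = 30 Hz, appears at 6 Hz.
174 Hz mod fs = 54 Hz.
54 Hz > fs/2 = 30 Hz, folds to fs − 54 Hz = 6 Hz.
132 Hz mod fs = 12 Hz.
12 Hz ≤ fs/2 = 30 Hz, appears at 12 Hz.
126 Hz and 174 Hz both map to 6 Hz.

126 Hz, 174 Hz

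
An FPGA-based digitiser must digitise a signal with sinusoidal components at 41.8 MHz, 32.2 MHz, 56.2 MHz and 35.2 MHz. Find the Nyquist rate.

112.4 MHz

Highest-frequency component: 56.2 MHz.
Nyquist rate = 2 × 56.2 MHz = 112.4 MHz.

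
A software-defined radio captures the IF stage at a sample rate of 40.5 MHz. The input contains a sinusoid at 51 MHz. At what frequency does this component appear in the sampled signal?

10.5 MHz

51 MHz mod fs = 10.5 MHz.
10.5 MHz ≤ fs/2 = 20.25 MHz, appears at 10.5 MHz.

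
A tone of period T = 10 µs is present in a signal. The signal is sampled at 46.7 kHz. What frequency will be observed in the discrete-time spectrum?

T = 10 µs → f = 1/T = 100 kHz.
100 kHz mod fs = 6.6 kHz.
6.6 kHz ≤ fs/2 = 23.35 kHz, appears at 6.6 kHz.

6.6 kHz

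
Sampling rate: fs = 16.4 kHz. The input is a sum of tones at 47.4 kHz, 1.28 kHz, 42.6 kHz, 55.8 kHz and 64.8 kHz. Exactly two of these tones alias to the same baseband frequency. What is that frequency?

fs/2 = 8.2 kHz.
47.4 kHz mod fs = 14.6 kHz.
14.6 kHz > fs/2 = 8.2 kHz, folds to fs − 14.6 kHz = 1.8 kHz.
1.28 kHz ≤ fs/2 = 8.2 kHz, passes unchanged.
42.6 kHz mod fs = 9.8 kHz.
9.8 kHz > fs/2 = 8.2 kHz, folds to fs − 9.8 kHz = 6.6 kHz.
55.8 kHz mod fs = 6.6 kHz.
6.6 kHz ≤ fs/2 = 8.2 kHz, appears at 6.6 kHz.
64.8 kHz mod fs = 15.6 kHz.
15.6 kHz > fs/2 = 8.2 kHz, folds to fs − 15.6 kHz = 0.8 kHz.
42.6 kHz and 55.8 kHz both map to 6.6 kHz.

6.6 kHz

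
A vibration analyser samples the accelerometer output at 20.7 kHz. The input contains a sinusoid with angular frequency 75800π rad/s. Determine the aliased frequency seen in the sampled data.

3.5 kHz

ω = 75800π rad/s → f = ω/(2π) = 37900 Hz = 37.9 kHz.
37.9 kHz mod fs = 17.2 kHz.
17.2 kHz > fs/2 = 10.35 kHz, folds to fs − 17.2 kHz = 3.5 kHz.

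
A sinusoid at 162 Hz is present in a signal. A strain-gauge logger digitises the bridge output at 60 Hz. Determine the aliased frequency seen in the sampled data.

162 Hz mod fs = 42 Hz.
42 Hz > fs/2 = 30 Hz, folds to fs − 42 Hz = 18 Hz.

18 Hz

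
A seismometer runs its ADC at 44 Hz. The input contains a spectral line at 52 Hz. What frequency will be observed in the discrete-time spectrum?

8 Hz

52 Hz mod fs = 8 Hz.
8 Hz ≤ fs/2 = 22 Hz, appears at 8 Hz.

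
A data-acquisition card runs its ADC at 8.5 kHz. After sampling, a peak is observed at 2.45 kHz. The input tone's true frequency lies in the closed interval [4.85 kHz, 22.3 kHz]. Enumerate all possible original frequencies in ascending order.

6.05 kHz, 10.95 kHz, 14.55 kHz, 19.45 kHz

Frequencies that alias to 2.45 kHz are k·fs ± 2.45 kHz for integer k ≥ 0.
k=0: 2.45 kHz.
k=1: 6.05 kHz, 10.95 kHz.
k=2: 14.55 kHz, 19.45 kHz.
k=3: 23.05 kHz, 27.95 kHz.
Within [4.85 kHz, 22.3 kHz]: 6.05 kHz, 10.95 kHz, 14.55 kHz, 19.45 kHz.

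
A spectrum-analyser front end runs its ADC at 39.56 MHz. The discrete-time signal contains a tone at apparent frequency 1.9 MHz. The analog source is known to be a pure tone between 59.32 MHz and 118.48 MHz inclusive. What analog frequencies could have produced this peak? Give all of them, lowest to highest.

77.22 MHz, 81.02 MHz, 116.78 MHz

Frequencies that alias to 1.9 MHz are k·fs ± 1.9 MHz for integer k ≥ 0.
k=0: 1.9 MHz.
k=1: 37.66 MHz, 41.46 MHz.
k=2: 77.22 MHz, 81.02 MHz.
k=3: 116.78 MHz, 120.58 MHz.
k=4: 156.34 MHz, 160.14 MHz.
Within [59.32 MHz, 118.48 MHz]: 77.22 MHz, 81.02 MHz, 116.78 MHz.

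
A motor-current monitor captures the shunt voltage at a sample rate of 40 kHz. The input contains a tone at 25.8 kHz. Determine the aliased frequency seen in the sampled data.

14.2 kHz

25.8 kHz > fs/2 = 20 kHz, folds to fs − 25.8 kHz = 14.2 kHz.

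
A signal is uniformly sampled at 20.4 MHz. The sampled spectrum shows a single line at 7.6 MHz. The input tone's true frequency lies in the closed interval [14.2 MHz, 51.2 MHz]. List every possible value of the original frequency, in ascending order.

28 MHz, 33.2 MHz, 48.4 MHz

Frequencies that alias to 7.6 MHz are k·fs ± 7.6 MHz for integer k ≥ 0.
k=0: 7.6 MHz.
k=1: 12.8 MHz, 28 MHz.
k=2: 33.2 MHz, 48.4 MHz.
k=3: 53.6 MHz, 68.8 MHz.
Within [14.2 MHz, 51.2 MHz]: 28 MHz, 33.2 MHz, 48.4 MHz.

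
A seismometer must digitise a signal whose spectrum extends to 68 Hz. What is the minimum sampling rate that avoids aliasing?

Nyquist rate = 2 × 68 Hz = 136 Hz.

136 Hz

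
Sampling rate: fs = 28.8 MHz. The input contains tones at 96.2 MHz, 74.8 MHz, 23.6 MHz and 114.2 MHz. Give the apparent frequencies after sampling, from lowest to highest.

1 MHz, 5.2 MHz, 9.8 MHz, 11.6 MHz

fs/2 = 14.4 MHz.
96.2 MHz mod fs = 9.8 MHz.
9.8 MHz ≤ fs/2 = 14.4 MHz, appears at 9.8 MHz.
74.8 MHz mod fs = 17.2 MHz.
17.2 MHz > fs/2 = 14.4 MHz, folds to fs − 17.2 MHz = 11.6 MHz.
23.6 MHz > fs/2 = 14.4 MHz, folds to fs − 23.6 MHz = 5.2 MHz.
114.2 MHz mod fs = 27.8 MHz.
27.8 MHz > fs/2 = 14.4 MHz, folds to fs − 27.8 MHz = 1 MHz.
Distinct values: {1 MHz, 5.2 MHz, 9.8 MHz, 11.6 MHz}.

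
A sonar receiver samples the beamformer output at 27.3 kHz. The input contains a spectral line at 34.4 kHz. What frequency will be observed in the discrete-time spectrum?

7.1 kHz

34.4 kHz mod fs = 7.1 kHz.
7.1 kHz ≤ fs/2 = 13.65 kHz, appears at 7.1 kHz.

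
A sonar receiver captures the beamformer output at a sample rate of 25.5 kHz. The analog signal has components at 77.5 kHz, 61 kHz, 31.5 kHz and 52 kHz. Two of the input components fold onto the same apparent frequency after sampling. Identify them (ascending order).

52 kHz, 77.5 kHz

fs/2 = 12.75 kHz.
77.5 kHz mod fs = 1 kHz.
1 kHz ≤ fs/2 = 12.75 kHz, appears at 1 kHz.
61 kHz mod fs = 10 kHz.
10 kHz ≤ fs/2 = 12.75 kHz, appears at 10 kHz.
31.5 kHz mod fs = 6 kHz.
6 kHz ≤ fs/2 = 12.75 kHz, appears at 6 kHz.
52 kHz mod fs = 1 kHz.
1 kHz ≤ fs/2 = 12.75 kHz, appears at 1 kHz.
52 kHz and 77.5 kHz both map to 1 kHz.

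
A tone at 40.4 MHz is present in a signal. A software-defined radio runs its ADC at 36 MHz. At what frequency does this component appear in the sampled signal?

40.4 MHz mod fs = 4.4 MHz.
4.4 MHz ≤ fs/2 = 18 MHz, appears at 4.4 MHz.

4.4 MHz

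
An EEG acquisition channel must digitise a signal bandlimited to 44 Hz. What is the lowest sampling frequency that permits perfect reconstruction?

88 Hz

Nyquist rate = 2 × 44 Hz = 88 Hz.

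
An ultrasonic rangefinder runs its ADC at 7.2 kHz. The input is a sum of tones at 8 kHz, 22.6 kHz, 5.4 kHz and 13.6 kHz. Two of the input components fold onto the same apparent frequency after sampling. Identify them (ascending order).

8 kHz, 13.6 kHz

fs/2 = 3.6 kHz.
8 kHz mod fs = 0.8 kHz.
0.8 kHz ≤ fs/2 = 3.6 kHz, appears at 0.8 kHz.
22.6 kHz mod fs = 1 kHz.
1 kHz ≤ fs/2 = 3.6 kHz, appears at 1 kHz.
5.4 kHz > fs/2 = 3.6 kHz, folds to fs − 5.4 kHz = 1.8 kHz.
13.6 kHz mod fs = 6.4 kHz.
6.4 kHz > fs/2 = 3.6 kHz, folds to fs − 6.4 kHz = 0.8 kHz.
8 kHz and 13.6 kHz both map to 0.8 kHz.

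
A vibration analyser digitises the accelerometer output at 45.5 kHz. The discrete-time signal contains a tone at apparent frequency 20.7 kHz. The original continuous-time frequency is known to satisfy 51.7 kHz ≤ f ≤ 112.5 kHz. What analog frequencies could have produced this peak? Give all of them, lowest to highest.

66.2 kHz, 70.3 kHz, 111.7 kHz

Frequencies that alias to 20.7 kHz are k·fs ± 20.7 kHz for integer k ≥ 0.
k=0: 20.7 kHz.
k=1: 24.8 kHz, 66.2 kHz.
k=2: 70.3 kHz, 111.7 kHz.
k=3: 115.8 kHz, 157.2 kHz.
Within [51.7 kHz, 112.5 kHz]: 66.2 kHz, 70.3 kHz, 111.7 kHz.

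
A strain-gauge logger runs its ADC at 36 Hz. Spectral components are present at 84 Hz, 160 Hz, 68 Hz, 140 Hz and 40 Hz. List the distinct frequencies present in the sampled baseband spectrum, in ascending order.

4 Hz, 12 Hz, 16 Hz

fs/2 = 18 Hz.
84 Hz mod fs = 12 Hz.
12 Hz ≤ fs/2 = 18 Hz, appears at 12 Hz.
160 Hz mod fs = 16 Hz.
16 Hz ≤ fs/2 = 18 Hz, appears at 16 Hz.
68 Hz mod fs = 32 Hz.
32 Hz > fs/2 = 18 Hz, folds to fs − 32 Hz = 4 Hz.
140 Hz mod fs = 32 Hz.
32 Hz > fs/2 = 18 Hz, folds to fs − 32 Hz = 4 Hz.
40 Hz mod fs = 4 Hz.
4 Hz ≤ fs/2 = 18 Hz, appears at 4 Hz.
Distinct values: {4 Hz, 12 Hz, 16 Hz}.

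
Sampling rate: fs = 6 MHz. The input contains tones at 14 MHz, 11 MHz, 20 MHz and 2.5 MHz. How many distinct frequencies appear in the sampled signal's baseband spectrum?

fs/2 = 3 MHz.
14 MHz mod fs = 2 MHz.
2 MHz ≤ fs/2 = 3 MHz, appears at 2 MHz.
11 MHz mod fs = 5 MHz.
5 MHz > fs/2 = 3 MHz, folds to fs − 5 MHz = 1 MHz.
20 MHz mod fs = 2 MHz.
2 MHz ≤ fs/2 = 3 MHz, appears at 2 MHz.
2.5 MHz ≤ fs/2 = 3 MHz, passes unchanged.
Distinct values: {1 MHz, 2 MHz, 2.5 MHz} → 3.

3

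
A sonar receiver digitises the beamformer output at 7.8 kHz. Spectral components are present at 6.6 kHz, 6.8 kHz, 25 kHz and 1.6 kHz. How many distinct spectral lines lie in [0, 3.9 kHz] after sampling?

fs/2 = 3.9 kHz.
6.6 kHz > fs/2 = 3.9 kHz, folds to fs − 6.6 kHz = 1.2 kHz.
6.8 kHz > fs/2 = 3.9 kHz, folds to fs − 6.8 kHz = 1 kHz.
25 kHz mod fs = 1.6 kHz.
1.6 kHz ≤ fs/2 = 3.9 kHz, appears at 1.6 kHz.
1.6 kHz ≤ fs/2 = 3.9 kHz, passes unchanged.
Distinct values: {1 kHz, 1.2 kHz, 1.6 kHz} → 3.

3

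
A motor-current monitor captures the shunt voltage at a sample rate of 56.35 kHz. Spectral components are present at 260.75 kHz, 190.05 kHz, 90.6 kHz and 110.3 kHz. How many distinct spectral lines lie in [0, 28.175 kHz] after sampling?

3

fs/2 = 28.175 kHz.
260.75 kHz mod fs = 35.35 kHz.
35.35 kHz > fs/2 = 28.175 kHz, folds to fs − 35.35 kHz = 21 kHz.
190.05 kHz mod fs = 21 kHz.
21 kHz ≤ fs/2 = 28.175 kHz, appears at 21 kHz.
90.6 kHz mod fs = 34.25 kHz.
34.25 kHz > fs/2 = 28.175 kHz, folds to fs − 34.25 kHz = 22.1 kHz.
110.3 kHz mod fs = 53.95 kHz.
53.95 kHz > fs/2 = 28.175 kHz, folds to fs − 53.95 kHz = 2.4 kHz.
Distinct values: {2.4 kHz, 21 kHz, 22.1 kHz} → 3.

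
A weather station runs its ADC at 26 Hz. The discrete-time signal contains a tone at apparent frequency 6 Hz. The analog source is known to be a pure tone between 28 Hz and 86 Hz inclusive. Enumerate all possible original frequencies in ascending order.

Frequencies that alias to 6 Hz are k·fs ± 6 Hz for integer k ≥ 0.
k=0: 6 Hz.
k=1: 20 Hz, 32 Hz.
k=2: 46 Hz, 58 Hz.
k=3: 72 Hz, 84 Hz.
k=4: 98 Hz, 110 Hz.
Within [28 Hz, 86 Hz]: 32 Hz, 46 Hz, 58 Hz, 72 Hz, 84 Hz.

32 Hz, 46 Hz, 58 Hz, 72 Hz, 84 Hz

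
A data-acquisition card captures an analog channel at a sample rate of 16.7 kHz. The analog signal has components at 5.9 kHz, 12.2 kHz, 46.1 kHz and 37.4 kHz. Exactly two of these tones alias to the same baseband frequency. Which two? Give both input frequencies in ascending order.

37.4 kHz, 46.1 kHz

fs/2 = 8.35 kHz.
5.9 kHz ≤ fs/2 = 8.35 kHz, passes unchanged.
12.2 kHz > fs/2 = 8.35 kHz, folds to fs − 12.2 kHz = 4.5 kHz.
46.1 kHz mod fs = 12.7 kHz.
12.7 kHz > fs/2 = 8.35 kHz, folds to fs − 12.7 kHz = 4 kHz.
37.4 kHz mod fs = 4 kHz.
4 kHz ≤ fs/2 = 8.35 kHz, appears at 4 kHz.
37.4 kHz and 46.1 kHz both map to 4 kHz.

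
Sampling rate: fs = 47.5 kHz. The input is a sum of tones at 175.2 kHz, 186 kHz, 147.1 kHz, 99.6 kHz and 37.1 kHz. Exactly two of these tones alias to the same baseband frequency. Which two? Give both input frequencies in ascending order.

fs/2 = 23.75 kHz.
175.2 kHz mod fs = 32.7 kHz.
32.7 kHz > fs/2 = 23.75 kHz, folds to fs − 32.7 kHz = 14.8 kHz.
186 kHz mod fs = 43.5 kHz.
43.5 kHz > fs/2 = 23.75 kHz, folds to fs − 43.5 kHz = 4 kHz.
147.1 kHz mod fs = 4.6 kHz.
4.6 kHz ≤ fs/2 = 23.75 kHz, appears at 4.6 kHz.
99.6 kHz mod fs = 4.6 kHz.
4.6 kHz ≤ fs/2 = 23.75 kHz, appears at 4.6 kHz.
37.1 kHz > fs/2 = 23.75 kHz, folds to fs − 37.1 kHz = 10.4 kHz.
99.6 kHz and 147.1 kHz both map to 4.6 kHz.

99.6 kHz, 147.1 kHz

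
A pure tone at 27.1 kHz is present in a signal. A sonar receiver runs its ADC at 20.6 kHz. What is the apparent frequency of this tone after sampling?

27.1 kHz mod fs = 6.5 kHz.
6.5 kHz ≤ fs/2 = 10.3 kHz, appears at 6.5 kHz.

6.5 kHz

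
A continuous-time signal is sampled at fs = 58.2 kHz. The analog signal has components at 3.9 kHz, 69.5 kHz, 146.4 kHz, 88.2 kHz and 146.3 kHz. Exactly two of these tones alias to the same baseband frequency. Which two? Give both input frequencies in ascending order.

fs/2 = 29.1 kHz.
3.9 kHz ≤ fs/2 = 29.1 kHz, passes unchanged.
69.5 kHz mod fs = 11.3 kHz.
11.3 kHz ≤ fs/2 = 29.1 kHz, appears at 11.3 kHz.
146.4 kHz mod fs = 30 kHz.
30 kHz > fs/2 = 29.1 kHz, folds to fs − 30 kHz = 28.2 kHz.
88.2 kHz mod fs = 30 kHz.
30 kHz > fs/2 = 29.1 kHz, folds to fs − 30 kHz = 28.2 kHz.
146.3 kHz mod fs = 29.9 kHz.
29.9 kHz > fs/2 = 29.1 kHz, folds to fs − 29.9 kHz = 28.3 kHz.
88.2 kHz and 146.4 kHz both map to 28.2 kHz.

88.2 kHz, 146.4 kHz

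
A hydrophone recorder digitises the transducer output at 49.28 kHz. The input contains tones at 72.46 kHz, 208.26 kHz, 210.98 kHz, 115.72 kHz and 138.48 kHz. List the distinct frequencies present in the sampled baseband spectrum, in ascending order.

fs/2 = 24.64 kHz.
72.46 kHz mod fs = 23.18 kHz.
23.18 kHz ≤ fs/2 = 24.64 kHz, appears at 23.18 kHz.
208.26 kHz mod fs = 11.14 kHz.
11.14 kHz ≤ fs/2 = 24.64 kHz, appears at 11.14 kHz.
210.98 kHz mod fs = 13.86 kHz.
13.86 kHz ≤ fs/2 = 24.64 kHz, appears at 13.86 kHz.
115.72 kHz mod fs = 17.16 kHz.
17.16 kHz ≤ fs/2 = 24.64 kHz, appears at 17.16 kHz.
138.48 kHz mod fs = 39.92 kHz.
39.92 kHz > fs/2 = 24.64 kHz, folds to fs − 39.92 kHz = 9.36 kHz.
Distinct values: {9.36 kHz, 11.14 kHz, 13.86 kHz, 17.16 kHz, 23.18 kHz}.

9.36 kHz, 11.14 kHz, 13.86 kHz, 17.16 kHz, 23.18 kHz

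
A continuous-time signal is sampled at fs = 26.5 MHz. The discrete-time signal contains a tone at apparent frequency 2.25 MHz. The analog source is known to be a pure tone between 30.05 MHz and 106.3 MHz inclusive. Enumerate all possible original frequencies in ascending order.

50.75 MHz, 55.25 MHz, 77.25 MHz, 81.75 MHz, 103.75 MHz

Frequencies that alias to 2.25 MHz are k·fs ± 2.25 MHz for integer k ≥ 0.
k=0: 2.25 MHz.
k=1: 24.25 MHz, 28.75 MHz.
k=2: 50.75 MHz, 55.25 MHz.
k=3: 77.25 MHz, 81.75 MHz.
k=4: 103.75 MHz, 108.25 MHz.
k=5: 130.25 MHz, 134.75 MHz.
Within [30.05 MHz, 106.3 MHz]: 50.75 MHz, 55.25 MHz, 77.25 MHz, 81.75 MHz, 103.75 MHz.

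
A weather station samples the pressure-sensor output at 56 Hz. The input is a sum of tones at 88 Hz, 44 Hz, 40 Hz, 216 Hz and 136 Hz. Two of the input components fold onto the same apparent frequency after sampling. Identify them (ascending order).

fs/2 = 28 Hz.
88 Hz mod fs = 32 Hz.
32 Hz > fs/2 = 28 Hz, folds to fs − 32 Hz = 24 Hz.
44 Hz > fs/2 = 28 Hz, folds to fs − 44 Hz = 12 Hz.
40 Hz > fs/2 = 28 Hz, folds to fs − 40 Hz = 16 Hz.
216 Hz mod fs = 48 Hz.
48 Hz > fs/2 = 28 Hz, folds to fs − 48 Hz = 8 Hz.
136 Hz mod fs = 24 Hz.
24 Hz ≤ fs/2 = 28 Hz, appears at 24 Hz.
88 Hz and 136 Hz both map to 24 Hz.

88 Hz, 136 Hz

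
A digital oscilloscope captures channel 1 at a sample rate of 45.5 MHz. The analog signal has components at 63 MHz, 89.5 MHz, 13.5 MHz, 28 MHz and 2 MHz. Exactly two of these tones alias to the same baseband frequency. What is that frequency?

fs/2 = 22.75 MHz.
63 MHz mod fs = 17.5 MHz.
17.5 MHz ≤ fs/2 = 22.75 MHz, appears at 17.5 MHz.
89.5 MHz mod fs = 44 MHz.
44 MHz > fs/2 = 22.75 MHz, folds to fs − 44 MHz = 1.5 MHz.
13.5 MHz ≤ fs/2 = 22.75 MHz, passes unchanged.
28 MHz > fs/2 = 22.75 MHz, folds to fs − 28 MHz = 17.5 MHz.
2 MHz ≤ fs/2 = 22.75 MHz, passes unchanged.
28 MHz and 63 MHz both map to 17.5 MHz.

17.5 MHz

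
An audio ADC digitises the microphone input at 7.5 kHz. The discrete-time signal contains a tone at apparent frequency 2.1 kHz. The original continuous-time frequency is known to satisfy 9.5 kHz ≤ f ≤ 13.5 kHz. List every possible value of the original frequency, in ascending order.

9.6 kHz, 12.9 kHz

Frequencies that alias to 2.1 kHz are k·fs ± 2.1 kHz for integer k ≥ 0.
k=0: 2.1 kHz.
k=1: 5.4 kHz, 9.6 kHz.
k=2: 12.9 kHz, 17.1 kHz.
k=3: 20.4 kHz, 24.6 kHz.
Within [9.5 kHz, 13.5 kHz]: 9.6 kHz, 12.9 kHz.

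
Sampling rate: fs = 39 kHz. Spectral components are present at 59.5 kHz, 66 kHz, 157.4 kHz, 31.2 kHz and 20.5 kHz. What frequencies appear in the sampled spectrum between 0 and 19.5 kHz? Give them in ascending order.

1.4 kHz, 7.8 kHz, 12 kHz, 18.5 kHz

fs/2 = 19.5 kHz.
59.5 kHz mod fs = 20.5 kHz.
20.5 kHz > fs/2 = 19.5 kHz, folds to fs − 20.5 kHz = 18.5 kHz.
66 kHz mod fs = 27 kHz.
27 kHz > fs/2 = 19.5 kHz, folds to fs − 27 kHz = 12 kHz.
157.4 kHz mod fs = 1.4 kHz.
1.4 kHz ≤ fs/2 = 19.5 kHz, appears at 1.4 kHz.
31.2 kHz > fs/2 = 19.5 kHz, folds to fs − 31.2 kHz = 7.8 kHz.
20.5 kHz > fs/2 = 19.5 kHz, folds to fs − 20.5 kHz = 18.5 kHz.
Distinct values: {1.4 kHz, 7.8 kHz, 12 kHz, 18.5 kHz}.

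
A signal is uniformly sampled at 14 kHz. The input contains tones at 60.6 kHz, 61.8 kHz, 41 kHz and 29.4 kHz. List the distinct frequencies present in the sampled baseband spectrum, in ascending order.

1 kHz, 1.4 kHz, 4.6 kHz, 5.8 kHz

fs/2 = 7 kHz.
60.6 kHz mod fs = 4.6 kHz.
4.6 kHz ≤ fs/2 = 7 kHz, appears at 4.6 kHz.
61.8 kHz mod fs = 5.8 kHz.
5.8 kHz ≤ fs/2 = 7 kHz, appears at 5.8 kHz.
41 kHz mod fs = 13 kHz.
13 kHz > fs/2 = 7 kHz, folds to fs − 13 kHz = 1 kHz.
29.4 kHz mod fs = 1.4 kHz.
1.4 kHz ≤ fs/2 = 7 kHz, appears at 1.4 kHz.
Distinct values: {1 kHz, 1.4 kHz, 4.6 kHz, 5.8 kHz}.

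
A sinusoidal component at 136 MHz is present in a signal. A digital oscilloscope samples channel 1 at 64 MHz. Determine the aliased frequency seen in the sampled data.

136 MHz mod fs = 8 MHz.
8 MHz ≤ fs/2 = 32 MHz, appears at 8 MHz.

8 MHz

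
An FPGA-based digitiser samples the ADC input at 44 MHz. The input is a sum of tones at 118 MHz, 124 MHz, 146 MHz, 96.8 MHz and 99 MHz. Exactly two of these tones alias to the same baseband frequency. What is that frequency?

14 MHz

fs/2 = 22 MHz.
118 MHz mod fs = 30 MHz.
30 MHz > fs/2 = 22 MHz, folds to fs − 30 MHz = 14 MHz.
124 MHz mod fs = 36 MHz.
36 MHz > fs/2 = 22 MHz, folds to fs − 36 MHz = 8 MHz.
146 MHz mod fs = 14 MHz.
14 MHz ≤ fs/2 = 22 MHz, appears at 14 MHz.
96.8 MHz mod fs = 8.8 MHz.
8.8 MHz ≤ fs/2 = 22 MHz, appears at 8.8 MHz.
99 MHz mod fs = 11 MHz.
11 MHz ≤ fs/2 = 22 MHz, appears at 11 MHz.
118 MHz and 146 MHz both map to 14 MHz.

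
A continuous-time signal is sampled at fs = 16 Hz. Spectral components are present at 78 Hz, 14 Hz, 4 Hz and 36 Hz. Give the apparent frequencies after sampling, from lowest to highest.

fs/2 = 8 Hz.
78 Hz mod fs = 14 Hz.
14 Hz > fs/2 = 8 Hz, folds to fs − 14 Hz = 2 Hz.
14 Hz > fs/2 = 8 Hz, folds to fs − 14 Hz = 2 Hz.
4 Hz ≤ fs/2 = 8 Hz, passes unchanged.
36 Hz mod fs = 4 Hz.
4 Hz ≤ fs/2 = 8 Hz, appears at 4 Hz.
Distinct values: {2 Hz, 4 Hz}.

2 Hz, 4 Hz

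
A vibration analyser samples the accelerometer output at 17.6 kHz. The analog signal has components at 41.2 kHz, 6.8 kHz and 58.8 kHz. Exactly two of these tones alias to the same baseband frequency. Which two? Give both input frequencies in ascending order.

41.2 kHz, 58.8 kHz

fs/2 = 8.8 kHz.
41.2 kHz mod fs = 6 kHz.
6 kHz ≤ fs/2 = 8.8 kHz, appears at 6 kHz.
6.8 kHz ≤ fs/2 = 8.8 kHz, passes unchanged.
58.8 kHz mod fs = 6 kHz.
6 kHz ≤ fs/2 = 8.8 kHz, appears at 6 kHz.
41.2 kHz and 58.8 kHz both map to 6 kHz.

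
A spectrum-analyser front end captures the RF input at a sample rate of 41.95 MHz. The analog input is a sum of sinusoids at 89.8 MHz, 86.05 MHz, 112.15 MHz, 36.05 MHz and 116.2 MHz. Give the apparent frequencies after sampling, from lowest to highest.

2.15 MHz, 5.9 MHz, 9.65 MHz, 13.7 MHz

fs/2 = 20.975 MHz.
89.8 MHz mod fs = 5.9 MHz.
5.9 MHz ≤ fs/2 = 20.975 MHz, appears at 5.9 MHz.
86.05 MHz mod fs = 2.15 MHz.
2.15 MHz ≤ fs/2 = 20.975 MHz, appears at 2.15 MHz.
112.15 MHz mod fs = 28.25 MHz.
28.25 MHz > fs/2 = 20.975 MHz, folds to fs − 28.25 MHz = 13.7 MHz.
36.05 MHz > fs/2 = 20.975 MHz, folds to fs − 36.05 MHz = 5.9 MHz.
116.2 MHz mod fs = 32.3 MHz.
32.3 MHz > fs/2 = 20.975 MHz, folds to fs − 32.3 MHz = 9.65 MHz.
Distinct values: {2.15 MHz, 5.9 MHz, 9.65 MHz, 13.7 MHz}.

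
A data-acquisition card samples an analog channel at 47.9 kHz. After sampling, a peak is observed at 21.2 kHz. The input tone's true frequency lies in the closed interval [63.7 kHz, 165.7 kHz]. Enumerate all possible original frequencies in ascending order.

Frequencies that alias to 21.2 kHz are k·fs ± 21.2 kHz for integer k ≥ 0.
k=0: 21.2 kHz.
k=1: 26.7 kHz, 69.1 kHz.
k=2: 74.6 kHz, 117 kHz.
k=3: 122.5 kHz, 164.9 kHz.
k=4: 170.4 kHz, 212.8 kHz.
Within [63.7 kHz, 165.7 kHz]: 69.1 kHz, 74.6 kHz, 117 kHz, 122.5 kHz, 164.9 kHz.

69.1 kHz, 74.6 kHz, 117 kHz, 122.5 kHz, 164.9 kHz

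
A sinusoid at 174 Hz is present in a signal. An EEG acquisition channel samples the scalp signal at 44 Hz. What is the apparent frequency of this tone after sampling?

174 Hz mod fs = 42 Hz.
42 Hz > fs/2 = 22 Hz, folds to fs − 42 Hz = 2 Hz.

2 Hz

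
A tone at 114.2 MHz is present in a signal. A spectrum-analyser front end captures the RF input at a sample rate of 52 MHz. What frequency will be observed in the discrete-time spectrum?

114.2 MHz mod fs = 10.2 MHz.
10.2 MHz ≤ fs/2 = 26 MHz, appears at 10.2 MHz.

10.2 MHz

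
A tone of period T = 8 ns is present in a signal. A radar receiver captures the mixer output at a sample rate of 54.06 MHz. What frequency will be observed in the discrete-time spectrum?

16.88 MHz

T = 8 ns → f = 1/T = 125 MHz.
125 MHz mod fs = 16.88 MHz.
16.88 MHz ≤ fs/2 = 27.03 MHz, appears at 16.88 MHz.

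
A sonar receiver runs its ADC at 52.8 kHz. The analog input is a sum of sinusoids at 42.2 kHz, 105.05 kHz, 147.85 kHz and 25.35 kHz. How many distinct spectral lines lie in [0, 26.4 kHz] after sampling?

fs/2 = 26.4 kHz.
42.2 kHz > fs/2 = 26.4 kHz, folds to fs − 42.2 kHz = 10.6 kHz.
105.05 kHz mod fs = 52.25 kHz.
52.25 kHz > fs/2 = 26.4 kHz, folds to fs − 52.25 kHz = 0.55 kHz.
147.85 kHz mod fs = 42.25 kHz.
42.25 kHz > fs/2 = 26.4 kHz, folds to fs − 42.25 kHz = 10.55 kHz.
25.35 kHz ≤ fs/2 = 26.4 kHz, passes unchanged.
Distinct values: {0.55 kHz, 10.55 kHz, 10.6 kHz, 25.35 kHz} → 4.

4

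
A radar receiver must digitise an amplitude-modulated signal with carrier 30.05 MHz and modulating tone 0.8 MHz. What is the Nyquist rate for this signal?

AM sidebands sit at fc ± fm = 29.25 MHz and 30.85 MHz.
Highest-frequency component: 30.85 MHz.
Nyquist rate = 2 × 30.85 MHz = 61.7 MHz.

61.7 MHz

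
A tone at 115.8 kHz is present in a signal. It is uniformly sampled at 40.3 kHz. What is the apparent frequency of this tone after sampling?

115.8 kHz mod fs = 35.2 kHz.
35.2 kHz > fs/2 = 20.15 kHz, folds to fs − 35.2 kHz = 5.1 kHz.

5.1 kHz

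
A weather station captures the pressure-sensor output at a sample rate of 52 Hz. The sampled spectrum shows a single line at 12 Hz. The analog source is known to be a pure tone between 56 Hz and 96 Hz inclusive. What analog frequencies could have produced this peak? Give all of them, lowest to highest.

64 Hz, 92 Hz

Frequencies that alias to 12 Hz are k·fs ± 12 Hz for integer k ≥ 0.
k=0: 12 Hz.
k=1: 40 Hz, 64 Hz.
k=2: 92 Hz, 116 Hz.
k=3: 144 Hz, 168 Hz.
Within [56 Hz, 96 Hz]: 64 Hz, 92 Hz.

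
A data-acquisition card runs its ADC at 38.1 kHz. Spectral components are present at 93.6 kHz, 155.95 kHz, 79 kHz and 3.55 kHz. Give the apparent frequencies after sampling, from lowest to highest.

fs/2 = 19.05 kHz.
93.6 kHz mod fs = 17.4 kHz.
17.4 kHz ≤ fs/2 = 19.05 kHz, appears at 17.4 kHz.
155.95 kHz mod fs = 3.55 kHz.
3.55 kHz ≤ fs/2 = 19.05 kHz, appears at 3.55 kHz.
79 kHz mod fs = 2.8 kHz.
2.8 kHz ≤ fs/2 = 19.05 kHz, appears at 2.8 kHz.
3.55 kHz ≤ fs/2 = 19.05 kHz, passes unchanged.
Distinct values: {2.8 kHz, 3.55 kHz, 17.4 kHz}.

2.8 kHz, 3.55 kHz, 17.4 kHz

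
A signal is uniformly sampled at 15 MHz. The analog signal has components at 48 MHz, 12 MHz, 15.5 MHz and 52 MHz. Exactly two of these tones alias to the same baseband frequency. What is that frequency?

3 MHz

fs/2 = 7.5 MHz.
48 MHz mod fs = 3 MHz.
3 MHz ≤ fs/2 = 7.5 MHz, appears at 3 MHz.
12 MHz > fs/2 = 7.5 MHz, folds to fs − 12 MHz = 3 MHz.
15.5 MHz mod fs = 0.5 MHz.
0.5 MHz ≤ fs/2 = 7.5 MHz, appears at 0.5 MHz.
52 MHz mod fs = 7 MHz.
7 MHz ≤ fs/2 = 7.5 MHz, appears at 7 MHz.
12 MHz and 48 MHz both map to 3 MHz.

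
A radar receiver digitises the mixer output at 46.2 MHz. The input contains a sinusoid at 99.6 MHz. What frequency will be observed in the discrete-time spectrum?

7.2 MHz

99.6 MHz mod fs = 7.2 MHz.
7.2 MHz ≤ fs/2 = 23.1 MHz, appears at 7.2 MHz.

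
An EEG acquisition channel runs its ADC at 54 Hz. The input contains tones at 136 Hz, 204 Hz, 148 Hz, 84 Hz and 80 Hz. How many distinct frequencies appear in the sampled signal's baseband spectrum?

fs/2 = 27 Hz.
136 Hz mod fs = 28 Hz.
28 Hz > fs/2 = 27 Hz, folds to fs − 28 Hz = 26 Hz.
204 Hz mod fs = 42 Hz.
42 Hz > fs/2 = 27 Hz, folds to fs − 42 Hz = 12 Hz.
148 Hz mod fs = 40 Hz.
40 Hz > fs/2 = 27 Hz, folds to fs − 40 Hz = 14 Hz.
84 Hz mod fs = 30 Hz.
30 Hz > fs/2 = 27 Hz, folds to fs − 30 Hz = 24 Hz.
80 Hz mod fs = 26 Hz.
26 Hz ≤ fs/2 = 27 Hz, appears at 26 Hz.
Distinct values: {12 Hz, 14 Hz, 24 Hz, 26 Hz} → 4.

4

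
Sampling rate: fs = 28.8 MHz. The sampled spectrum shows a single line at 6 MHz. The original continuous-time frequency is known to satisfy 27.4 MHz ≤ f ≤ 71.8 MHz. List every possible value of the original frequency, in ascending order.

Frequencies that alias to 6 MHz are k·fs ± 6 MHz for integer k ≥ 0.
k=0: 6 MHz.
k=1: 22.8 MHz, 34.8 MHz.
k=2: 51.6 MHz, 63.6 MHz.
k=3: 80.4 MHz, 92.4 MHz.
Within [27.4 MHz, 71.8 MHz]: 34.8 MHz, 51.6 MHz, 63.6 MHz.

34.8 MHz, 51.6 MHz, 63.6 MHz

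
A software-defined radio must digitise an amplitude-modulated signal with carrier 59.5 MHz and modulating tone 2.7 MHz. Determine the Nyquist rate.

124.4 MHz

AM sidebands sit at fc ± fm = 56.8 MHz and 62.2 MHz.
Highest-frequency component: 62.2 MHz.
Nyquist rate = 2 × 62.2 MHz = 124.4 MHz.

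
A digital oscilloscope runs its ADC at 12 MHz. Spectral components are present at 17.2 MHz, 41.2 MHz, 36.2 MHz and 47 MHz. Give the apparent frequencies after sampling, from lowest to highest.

fs/2 = 6 MHz.
17.2 MHz mod fs = 5.2 MHz.
5.2 MHz ≤ fs/2 = 6 MHz, appears at 5.2 MHz.
41.2 MHz mod fs = 5.2 MHz.
5.2 MHz ≤ fs/2 = 6 MHz, appears at 5.2 MHz.
36.2 MHz mod fs = 0.2 MHz.
0.2 MHz ≤ fs/2 = 6 MHz, appears at 0.2 MHz.
47 MHz mod fs = 11 MHz.
11 MHz > fs/2 = 6 MHz, folds to fs − 11 MHz = 1 MHz.
Distinct values: {0.2 MHz, 1 MHz, 5.2 MHz}.

0.2 MHz, 1 MHz, 5.2 MHz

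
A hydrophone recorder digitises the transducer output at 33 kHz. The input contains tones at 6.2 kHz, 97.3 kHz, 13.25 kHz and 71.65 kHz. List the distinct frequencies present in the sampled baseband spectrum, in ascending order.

fs/2 = 16.5 kHz.
6.2 kHz ≤ fs/2 = 16.5 kHz, passes unchanged.
97.3 kHz mod fs = 31.3 kHz.
31.3 kHz > fs/2 = 16.5 kHz, folds to fs − 31.3 kHz = 1.7 kHz.
13.25 kHz ≤ fs/2 = 16.5 kHz, passes unchanged.
71.65 kHz mod fs = 5.65 kHz.
5.65 kHz ≤ fs/2 = 16.5 kHz, appears at 5.65 kHz.
Distinct values: {1.7 kHz, 5.65 kHz, 6.2 kHz, 13.25 kHz}.

1.7 kHz, 5.65 kHz, 6.2 kHz, 13.25 kHz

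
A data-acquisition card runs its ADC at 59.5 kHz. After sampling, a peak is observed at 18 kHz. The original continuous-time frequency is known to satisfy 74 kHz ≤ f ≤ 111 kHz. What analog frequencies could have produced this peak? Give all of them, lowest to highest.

Frequencies that alias to 18 kHz are k·fs ± 18 kHz for integer k ≥ 0.
k=0: 18 kHz.
k=1: 41.5 kHz, 77.5 kHz.
k=2: 101 kHz, 137 kHz.
k=3: 160.5 kHz, 196.5 kHz.
Within [74 kHz, 111 kHz]: 77.5 kHz, 101 kHz.

77.5 kHz, 101 kHz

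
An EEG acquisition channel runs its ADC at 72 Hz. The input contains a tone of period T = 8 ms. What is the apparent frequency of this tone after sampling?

19 Hz

T = 8 ms → f = 1/T = 125 Hz.
125 Hz mod fs = 53 Hz.
53 Hz > fs/2 = 36 Hz, folds to fs − 53 Hz = 19 Hz.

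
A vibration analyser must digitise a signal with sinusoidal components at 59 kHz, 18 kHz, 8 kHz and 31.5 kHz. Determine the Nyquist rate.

Highest-frequency component: 59 kHz.
Nyquist rate = 2 × 59 kHz = 118 kHz.

118 kHz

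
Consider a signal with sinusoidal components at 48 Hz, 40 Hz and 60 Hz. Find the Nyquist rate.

Highest-frequency component: 60 Hz.
Nyquist rate = 2 × 60 Hz = 120 Hz.

120 Hz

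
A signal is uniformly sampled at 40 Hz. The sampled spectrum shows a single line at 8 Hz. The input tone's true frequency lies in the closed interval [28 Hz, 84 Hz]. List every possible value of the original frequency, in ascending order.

Frequencies that alias to 8 Hz are k·fs ± 8 Hz for integer k ≥ 0.
k=0: 8 Hz.
k=1: 32 Hz, 48 Hz.
k=2: 72 Hz, 88 Hz.
k=3: 112 Hz, 128 Hz.
Within [28 Hz, 84 Hz]: 32 Hz, 48 Hz, 72 Hz.

32 Hz, 48 Hz, 72 Hz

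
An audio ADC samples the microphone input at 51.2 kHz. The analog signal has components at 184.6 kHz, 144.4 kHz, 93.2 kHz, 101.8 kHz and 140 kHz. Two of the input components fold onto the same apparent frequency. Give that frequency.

9.2 kHz

fs/2 = 25.6 kHz.
184.6 kHz mod fs = 31 kHz.
31 kHz > fs/2 = 25.6 kHz, folds to fs − 31 kHz = 20.2 kHz.
144.4 kHz mod fs = 42 kHz.
42 kHz > fs/2 = 25.6 kHz, folds to fs − 42 kHz = 9.2 kHz.
93.2 kHz mod fs = 42 kHz.
42 kHz > fs/2 = 25.6 kHz, folds to fs − 42 kHz = 9.2 kHz.
101.8 kHz mod fs = 50.6 kHz.
50.6 kHz > fs/2 = 25.6 kHz, folds to fs − 50.6 kHz = 0.6 kHz.
140 kHz mod fs = 37.6 kHz.
37.6 kHz > fs/2 = 25.6 kHz, folds to fs − 37.6 kHz = 13.6 kHz.
93.2 kHz and 144.4 kHz both map to 9.2 kHz.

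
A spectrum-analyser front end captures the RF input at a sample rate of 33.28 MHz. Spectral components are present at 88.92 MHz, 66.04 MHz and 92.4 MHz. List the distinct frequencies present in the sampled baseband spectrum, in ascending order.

fs/2 = 16.64 MHz.
88.92 MHz mod fs = 22.36 MHz.
22.36 MHz > fs/2 = 16.64 MHz, folds to fs − 22.36 MHz = 10.92 MHz.
66.04 MHz mod fs = 32.76 MHz.
32.76 MHz > fs/2 = 16.64 MHz, folds to fs − 32.76 MHz = 0.52 MHz.
92.4 MHz mod fs = 25.84 MHz.
25.84 MHz > fs/2 = 16.64 MHz, folds to fs − 25.84 MHz = 7.44 MHz.
Distinct values: {0.52 MHz, 7.44 MHz, 10.92 MHz}.

0.52 MHz, 7.44 MHz, 10.92 MHz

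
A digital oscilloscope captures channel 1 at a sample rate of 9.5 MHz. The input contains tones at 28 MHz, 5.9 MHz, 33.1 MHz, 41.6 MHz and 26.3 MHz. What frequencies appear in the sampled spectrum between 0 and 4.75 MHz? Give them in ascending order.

fs/2 = 4.75 MHz.
28 MHz mod fs = 9 MHz.
9 MHz > fs/2 = 4.75 MHz, folds to fs − 9 MHz = 0.5 MHz.
5.9 MHz > fs/2 = 4.75 MHz, folds to fs − 5.9 MHz = 3.6 MHz.
33.1 MHz mod fs = 4.6 MHz.
4.6 MHz ≤ fs/2 = 4.75 MHz, appears at 4.6 MHz.
41.6 MHz mod fs = 3.6 MHz.
3.6 MHz ≤ fs/2 = 4.75 MHz, appears at 3.6 MHz.
26.3 MHz mod fs = 7.3 MHz.
7.3 MHz > fs/2 = 4.75 MHz, folds to fs − 7.3 MHz = 2.2 MHz.
Distinct values: {0.5 MHz, 2.2 MHz, 3.6 MHz, 4.6 MHz}.

0.5 MHz, 2.2 MHz, 3.6 MHz, 4.6 MHz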